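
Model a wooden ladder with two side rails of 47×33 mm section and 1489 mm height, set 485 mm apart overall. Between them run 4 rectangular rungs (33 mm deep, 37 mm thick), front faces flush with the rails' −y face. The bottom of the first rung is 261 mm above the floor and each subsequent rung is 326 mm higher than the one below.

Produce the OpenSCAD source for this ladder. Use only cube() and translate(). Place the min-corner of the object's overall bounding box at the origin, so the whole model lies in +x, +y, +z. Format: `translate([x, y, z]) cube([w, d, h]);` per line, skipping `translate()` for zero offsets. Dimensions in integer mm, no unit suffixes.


cube([47, 33, 1489]);
translate([438, 0, 0]) cube([47, 33, 1489]);
translate([47, 0, 261]) cube([391, 33, 37]);
translate([47, 0, 587]) cube([391, 33, 37]);
translate([47, 0, 913]) cube([391, 33, 37]);
translate([47, 0, 1239]) cube([391, 33, 37]);


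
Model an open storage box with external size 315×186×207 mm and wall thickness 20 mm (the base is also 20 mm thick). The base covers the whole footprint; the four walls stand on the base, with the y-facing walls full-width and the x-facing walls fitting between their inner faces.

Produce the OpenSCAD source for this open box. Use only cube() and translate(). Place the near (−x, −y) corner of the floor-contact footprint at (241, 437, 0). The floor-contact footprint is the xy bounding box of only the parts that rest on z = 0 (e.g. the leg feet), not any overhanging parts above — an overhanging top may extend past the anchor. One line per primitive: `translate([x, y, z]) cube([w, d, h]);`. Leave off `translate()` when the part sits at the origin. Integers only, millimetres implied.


translate([241, 437, 0]) cube([315, 186, 20]);
translate([241, 437, 20]) cube([315, 20, 187]);
translate([241, 603, 20]) cube([315, 20, 187]);
translate([241, 457, 20]) cube([20, 146, 187]);
translate([536, 457, 20]) cube([20, 146, 187]);


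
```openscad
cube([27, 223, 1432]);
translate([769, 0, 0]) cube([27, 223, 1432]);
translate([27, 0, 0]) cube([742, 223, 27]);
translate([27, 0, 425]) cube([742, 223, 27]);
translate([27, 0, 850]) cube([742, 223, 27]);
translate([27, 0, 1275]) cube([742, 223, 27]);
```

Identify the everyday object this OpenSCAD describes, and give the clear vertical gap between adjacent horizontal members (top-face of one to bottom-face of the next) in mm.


A bookshelf. The clear shelf gap is 398 mm.

Two tall side panels with 4 horizontal boards between them — a bookshelf. The first two shelf undersides are at z = 0 and z = 425; with shelf thickness 27, the clear gap is 425 − 0 − 27 = 398 mm.


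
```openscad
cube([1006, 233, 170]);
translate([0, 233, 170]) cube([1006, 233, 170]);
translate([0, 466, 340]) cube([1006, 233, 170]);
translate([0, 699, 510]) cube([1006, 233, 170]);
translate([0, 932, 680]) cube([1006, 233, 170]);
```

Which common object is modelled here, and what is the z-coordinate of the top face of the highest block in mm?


A staircase. The total rise is 850 mm.

5 identical blocks, each offset up and back from the previous — a staircase. Each step is 170 mm tall and there are 5 of them, so the total rise is 5 × 170 = 850 mm.


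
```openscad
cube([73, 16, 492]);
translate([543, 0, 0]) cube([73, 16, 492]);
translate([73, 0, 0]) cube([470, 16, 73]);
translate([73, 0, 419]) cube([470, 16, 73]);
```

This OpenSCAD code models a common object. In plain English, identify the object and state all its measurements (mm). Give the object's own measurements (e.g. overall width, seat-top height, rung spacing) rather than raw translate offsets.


A rectangular picture frame lying in the x–z plane (depth along y). The opening is 470 mm wide (x) by 346 mm tall (z), surrounded by a border 73 mm wide on all four sides. The frame is 16 mm deep and is made of two full-height vertical stiles with two horizontal rails fitted between them.


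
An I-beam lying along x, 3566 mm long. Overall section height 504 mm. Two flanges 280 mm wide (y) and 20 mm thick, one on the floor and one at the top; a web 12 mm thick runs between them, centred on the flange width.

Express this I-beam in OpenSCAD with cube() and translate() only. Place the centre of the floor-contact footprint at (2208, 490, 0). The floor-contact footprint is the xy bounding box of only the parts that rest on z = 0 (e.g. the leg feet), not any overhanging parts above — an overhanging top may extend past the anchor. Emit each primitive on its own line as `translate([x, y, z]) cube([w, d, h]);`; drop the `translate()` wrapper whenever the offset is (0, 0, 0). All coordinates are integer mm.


translate([425, 350, 0]) cube([3566, 280, 20]);
translate([425, 484, 20]) cube([3566, 12, 464]);
translate([425, 350, 484]) cube([3566, 280, 20]);


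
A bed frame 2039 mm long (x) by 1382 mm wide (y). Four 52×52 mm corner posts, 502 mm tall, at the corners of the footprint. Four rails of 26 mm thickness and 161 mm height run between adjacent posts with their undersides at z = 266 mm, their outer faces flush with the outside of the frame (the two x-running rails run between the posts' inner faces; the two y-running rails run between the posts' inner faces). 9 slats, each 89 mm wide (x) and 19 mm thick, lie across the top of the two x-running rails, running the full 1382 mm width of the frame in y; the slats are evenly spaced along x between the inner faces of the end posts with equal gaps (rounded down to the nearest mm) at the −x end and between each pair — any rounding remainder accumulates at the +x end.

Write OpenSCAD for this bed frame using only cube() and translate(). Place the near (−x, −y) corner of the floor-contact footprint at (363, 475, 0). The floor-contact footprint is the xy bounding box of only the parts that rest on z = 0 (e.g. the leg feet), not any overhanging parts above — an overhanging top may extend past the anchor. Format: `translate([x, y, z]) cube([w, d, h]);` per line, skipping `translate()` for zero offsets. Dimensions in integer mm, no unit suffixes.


translate([363, 475, 0]) cube([52, 52, 502]);
translate([363, 1805, 0]) cube([52, 52, 502]);
translate([2350, 475, 0]) cube([52, 52, 502]);
translate([2350, 1805, 0]) cube([52, 52, 502]);
translate([415, 475, 266]) cube([1935, 26, 161]);
translate([415, 1831, 266]) cube([1935, 26, 161]);
translate([363, 527, 266]) cube([26, 1278, 161]);
translate([2376, 527, 266]) cube([26, 1278, 161]);
translate([528, 475, 427]) cube([89, 1382, 19]);
translate([730, 475, 427]) cube([89, 1382, 19]);
translate([932, 475, 427]) cube([89, 1382, 19]);
translate([1134, 475, 427]) cube([89, 1382, 19]);
translate([1336, 475, 427]) cube([89, 1382, 19]);
translate([1538, 475, 427]) cube([89, 1382, 19]);
translate([1740, 475, 427]) cube([89, 1382, 19]);
translate([1942, 475, 427]) cube([89, 1382, 19]);
translate([2144, 475, 427]) cube([89, 1382, 19]);


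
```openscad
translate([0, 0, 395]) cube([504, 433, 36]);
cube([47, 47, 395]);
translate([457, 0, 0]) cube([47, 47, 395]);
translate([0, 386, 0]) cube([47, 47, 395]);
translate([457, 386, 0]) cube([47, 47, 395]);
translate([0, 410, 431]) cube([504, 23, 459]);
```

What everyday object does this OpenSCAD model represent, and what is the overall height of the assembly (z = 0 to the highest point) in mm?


A chair. The overall height is 890 mm.

A slab on four corner posts with a tall panel at the back — a chair. The seat slab sits at z = 395 with thickness 36, and the 459 mm backrest starts at the seat top, so the overall height is 395 + 36 + 459 = 890 mm.


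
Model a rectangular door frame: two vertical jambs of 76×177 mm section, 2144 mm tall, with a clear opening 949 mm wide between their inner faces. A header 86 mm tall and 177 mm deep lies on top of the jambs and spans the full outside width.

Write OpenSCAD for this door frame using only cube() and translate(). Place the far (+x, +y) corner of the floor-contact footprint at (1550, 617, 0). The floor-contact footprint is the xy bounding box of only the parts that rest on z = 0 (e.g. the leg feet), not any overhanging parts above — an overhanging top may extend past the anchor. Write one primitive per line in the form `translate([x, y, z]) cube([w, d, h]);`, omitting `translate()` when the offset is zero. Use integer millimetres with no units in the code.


translate([449, 440, 0]) cube([76, 177, 2144]);
translate([1474, 440, 0]) cube([76, 177, 2144]);
translate([449, 440, 2144]) cube([1101, 177, 86]);


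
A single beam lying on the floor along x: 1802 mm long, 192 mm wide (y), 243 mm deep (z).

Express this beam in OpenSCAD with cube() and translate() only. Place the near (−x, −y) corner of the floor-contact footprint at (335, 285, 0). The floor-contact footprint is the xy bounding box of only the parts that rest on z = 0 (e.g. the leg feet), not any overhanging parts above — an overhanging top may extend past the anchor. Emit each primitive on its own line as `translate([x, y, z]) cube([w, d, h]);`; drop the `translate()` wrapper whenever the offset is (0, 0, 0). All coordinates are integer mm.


translate([335, 285, 0]) cube([1802, 192, 243]);


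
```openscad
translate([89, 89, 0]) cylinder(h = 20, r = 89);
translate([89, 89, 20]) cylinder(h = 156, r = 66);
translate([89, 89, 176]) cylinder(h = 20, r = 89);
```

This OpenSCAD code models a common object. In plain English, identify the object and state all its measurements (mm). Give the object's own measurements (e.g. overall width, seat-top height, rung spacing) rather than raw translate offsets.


A spool: two coaxial disc flanges of radius 89 mm and thickness 20 mm, joined by a core cylinder of radius 66 mm and height 156 mm. The lower flange rests on z = 0 and the three cylinders share a vertical axis.


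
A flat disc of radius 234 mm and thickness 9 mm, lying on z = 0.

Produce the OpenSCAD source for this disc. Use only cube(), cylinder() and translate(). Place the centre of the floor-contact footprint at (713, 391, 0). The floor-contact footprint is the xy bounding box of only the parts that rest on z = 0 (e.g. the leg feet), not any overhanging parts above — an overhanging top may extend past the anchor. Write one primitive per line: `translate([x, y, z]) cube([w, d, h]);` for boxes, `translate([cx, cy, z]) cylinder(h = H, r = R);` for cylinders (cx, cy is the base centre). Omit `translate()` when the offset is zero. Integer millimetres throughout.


translate([713, 391, 0]) cylinder(h = 9, r = 234);


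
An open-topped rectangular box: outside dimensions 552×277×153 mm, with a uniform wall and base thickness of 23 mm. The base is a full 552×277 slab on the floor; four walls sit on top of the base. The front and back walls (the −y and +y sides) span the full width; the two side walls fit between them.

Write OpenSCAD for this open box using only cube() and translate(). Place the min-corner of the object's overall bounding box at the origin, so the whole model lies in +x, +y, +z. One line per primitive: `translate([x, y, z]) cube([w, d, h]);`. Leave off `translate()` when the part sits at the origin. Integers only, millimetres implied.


cube([552, 277, 23]);
translate([0, 0, 23]) cube([552, 23, 130]);
translate([0, 254, 23]) cube([552, 23, 130]);
translate([0, 23, 23]) cube([23, 231, 130]);
translate([529, 23, 23]) cube([23, 231, 130]);


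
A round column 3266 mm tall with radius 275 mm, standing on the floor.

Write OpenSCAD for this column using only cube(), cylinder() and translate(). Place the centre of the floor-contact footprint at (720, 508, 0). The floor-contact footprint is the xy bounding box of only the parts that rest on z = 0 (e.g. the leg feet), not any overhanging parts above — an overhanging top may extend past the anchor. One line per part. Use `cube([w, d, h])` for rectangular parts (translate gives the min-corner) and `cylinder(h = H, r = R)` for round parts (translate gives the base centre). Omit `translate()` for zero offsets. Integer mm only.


translate([720, 508, 0]) cylinder(h = 3266, r = 275);


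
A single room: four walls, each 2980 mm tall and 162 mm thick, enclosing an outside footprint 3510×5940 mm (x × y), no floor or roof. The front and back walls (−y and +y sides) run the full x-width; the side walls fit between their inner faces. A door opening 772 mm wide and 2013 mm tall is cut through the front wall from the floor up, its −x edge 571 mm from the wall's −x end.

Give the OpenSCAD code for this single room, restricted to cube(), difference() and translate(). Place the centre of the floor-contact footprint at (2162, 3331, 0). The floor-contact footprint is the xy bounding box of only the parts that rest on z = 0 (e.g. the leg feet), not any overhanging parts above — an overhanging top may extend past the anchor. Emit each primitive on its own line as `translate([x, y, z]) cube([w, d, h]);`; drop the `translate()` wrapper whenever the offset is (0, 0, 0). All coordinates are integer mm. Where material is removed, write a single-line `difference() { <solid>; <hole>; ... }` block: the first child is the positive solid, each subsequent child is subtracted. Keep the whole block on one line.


difference() { translate([407, 361, 0]) cube([3510, 162, 2980]); translate([978, 361, 0]) cube([772, 162, 2013]); }
translate([407, 6139, 0]) cube([3510, 162, 2980]);
translate([407, 523, 0]) cube([162, 5616, 2980]);
translate([3755, 523, 0]) cube([162, 5616, 2980]);


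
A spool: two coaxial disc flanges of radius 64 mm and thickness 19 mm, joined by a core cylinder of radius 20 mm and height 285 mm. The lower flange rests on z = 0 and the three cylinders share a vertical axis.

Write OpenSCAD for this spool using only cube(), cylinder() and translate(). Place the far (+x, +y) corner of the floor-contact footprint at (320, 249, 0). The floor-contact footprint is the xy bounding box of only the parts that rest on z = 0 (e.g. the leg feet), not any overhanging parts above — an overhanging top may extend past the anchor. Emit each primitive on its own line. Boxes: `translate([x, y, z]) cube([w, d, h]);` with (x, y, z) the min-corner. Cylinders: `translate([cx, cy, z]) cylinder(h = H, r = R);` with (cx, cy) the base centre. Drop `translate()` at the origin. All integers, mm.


translate([256, 185, 0]) cylinder(h = 19, r = 64);
translate([256, 185, 19]) cylinder(h = 285, r = 20);
translate([256, 185, 304]) cylinder(h = 19, r = 64);


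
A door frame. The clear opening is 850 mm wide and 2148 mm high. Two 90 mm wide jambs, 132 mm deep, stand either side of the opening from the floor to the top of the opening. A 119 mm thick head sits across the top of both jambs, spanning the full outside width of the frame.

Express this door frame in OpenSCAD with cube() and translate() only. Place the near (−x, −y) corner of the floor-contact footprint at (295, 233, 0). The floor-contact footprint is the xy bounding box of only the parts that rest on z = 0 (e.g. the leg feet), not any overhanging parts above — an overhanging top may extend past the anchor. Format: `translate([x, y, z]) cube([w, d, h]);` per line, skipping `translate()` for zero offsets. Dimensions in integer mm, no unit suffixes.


translate([295, 233, 0]) cube([90, 132, 2148]);
translate([1235, 233, 0]) cube([90, 132, 2148]);
translate([295, 233, 2148]) cube([1030, 132, 119]);


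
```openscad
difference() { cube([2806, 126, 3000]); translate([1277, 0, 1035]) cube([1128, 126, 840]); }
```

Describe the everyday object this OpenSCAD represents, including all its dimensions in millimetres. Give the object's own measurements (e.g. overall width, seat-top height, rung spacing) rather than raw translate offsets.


A wall 2806 mm long (x), 126 mm thick (y), 3000 mm tall, with a rectangular window opening cut through it. The opening is 1128 mm wide and 840 mm tall; its sill is at z = 1035 mm and its near (−x) edge is 1277 mm from the wall's −x end. The opening passes through the full wall thickness.


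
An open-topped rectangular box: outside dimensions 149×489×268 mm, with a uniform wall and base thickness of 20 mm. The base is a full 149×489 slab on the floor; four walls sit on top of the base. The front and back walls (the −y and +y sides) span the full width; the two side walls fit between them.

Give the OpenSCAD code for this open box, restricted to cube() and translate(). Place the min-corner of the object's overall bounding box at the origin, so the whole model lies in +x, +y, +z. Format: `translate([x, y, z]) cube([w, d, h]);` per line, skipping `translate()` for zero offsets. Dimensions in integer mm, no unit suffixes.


cube([149, 489, 20]);
translate([0, 0, 20]) cube([149, 20, 248]);
translate([0, 469, 20]) cube([149, 20, 248]);
translate([0, 20, 20]) cube([20, 449, 248]);
translate([129, 20, 20]) cube([20, 449, 248]);


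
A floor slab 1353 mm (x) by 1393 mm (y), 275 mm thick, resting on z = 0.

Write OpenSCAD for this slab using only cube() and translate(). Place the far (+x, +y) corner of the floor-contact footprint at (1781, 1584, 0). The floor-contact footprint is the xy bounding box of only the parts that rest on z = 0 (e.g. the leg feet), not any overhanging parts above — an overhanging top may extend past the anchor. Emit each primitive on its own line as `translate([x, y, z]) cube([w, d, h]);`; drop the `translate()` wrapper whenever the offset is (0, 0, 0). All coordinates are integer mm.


translate([428, 191, 0]) cube([1353, 1393, 275]);


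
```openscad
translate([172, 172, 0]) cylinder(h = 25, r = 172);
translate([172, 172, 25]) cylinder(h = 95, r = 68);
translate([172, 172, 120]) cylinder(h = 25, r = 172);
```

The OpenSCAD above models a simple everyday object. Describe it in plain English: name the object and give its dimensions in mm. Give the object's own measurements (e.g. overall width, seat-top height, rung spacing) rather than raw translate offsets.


A spool: two coaxial disc flanges of radius 172 mm and thickness 25 mm, joined by a core cylinder of radius 68 mm and height 95 mm. The lower flange rests on z = 0 and the three cylinders share a vertical axis.


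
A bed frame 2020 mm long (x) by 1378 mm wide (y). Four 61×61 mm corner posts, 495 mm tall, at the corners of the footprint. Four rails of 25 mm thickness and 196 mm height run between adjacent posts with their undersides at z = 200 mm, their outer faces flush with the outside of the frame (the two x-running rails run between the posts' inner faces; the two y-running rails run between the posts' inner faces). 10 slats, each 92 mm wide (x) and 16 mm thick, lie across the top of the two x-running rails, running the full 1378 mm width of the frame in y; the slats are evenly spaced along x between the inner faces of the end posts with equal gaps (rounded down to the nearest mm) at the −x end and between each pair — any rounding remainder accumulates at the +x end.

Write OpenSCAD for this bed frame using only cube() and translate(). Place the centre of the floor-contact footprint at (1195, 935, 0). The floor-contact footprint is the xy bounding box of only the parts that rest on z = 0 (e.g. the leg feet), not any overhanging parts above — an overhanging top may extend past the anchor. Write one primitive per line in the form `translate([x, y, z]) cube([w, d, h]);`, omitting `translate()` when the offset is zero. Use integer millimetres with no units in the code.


// slat z = rail_z + rail_h = 200 + 196 = 396
// slat gap = ⌊(1898 − 10·92) / 11⌋ = 88
translate([185, 246, 0]) cube([61, 61, 495]);
translate([185, 1563, 0]) cube([61, 61, 495]);
translate([2144, 246, 0]) cube([61, 61, 495]);
translate([2144, 1563, 0]) cube([61, 61, 495]);
translate([246, 246, 200]) cube([1898, 25, 196]);
translate([246, 1599, 200]) cube([1898, 25, 196]);
translate([185, 307, 200]) cube([25, 1256, 196]);
translate([2180, 307, 200]) cube([25, 1256, 196]);
translate([334, 246, 396]) cube([92, 1378, 16]);
translate([514, 246, 396]) cube([92, 1378, 16]);
translate([694, 246, 396]) cube([92, 1378, 16]);
translate([874, 246, 396]) cube([92, 1378, 16]);
translate([1054, 246, 396]) cube([92, 1378, 16]);
translate([1234, 246, 396]) cube([92, 1378, 16]);
translate([1414, 246, 396]) cube([92, 1378, 16]);
translate([1594, 246, 396]) cube([92, 1378, 16]);
translate([1774, 246, 396]) cube([92, 1378, 16]);
translate([1954, 246, 396]) cube([92, 1378, 16]);


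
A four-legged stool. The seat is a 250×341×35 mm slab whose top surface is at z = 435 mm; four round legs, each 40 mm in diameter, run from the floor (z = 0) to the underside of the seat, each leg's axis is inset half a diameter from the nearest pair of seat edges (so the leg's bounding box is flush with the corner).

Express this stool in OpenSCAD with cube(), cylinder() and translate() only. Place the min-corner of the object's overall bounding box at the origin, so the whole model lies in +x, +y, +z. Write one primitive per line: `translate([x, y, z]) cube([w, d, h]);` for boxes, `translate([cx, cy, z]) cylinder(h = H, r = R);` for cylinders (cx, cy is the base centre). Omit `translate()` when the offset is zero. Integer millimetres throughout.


translate([0, 0, 400]) cube([250, 341, 35]);
translate([20, 20, 0]) cylinder(h = 400, r = 20);
translate([230, 20, 0]) cylinder(h = 400, r = 20);
translate([20, 321, 0]) cylinder(h = 400, r = 20);
translate([230, 321, 0]) cylinder(h = 400, r = 20);


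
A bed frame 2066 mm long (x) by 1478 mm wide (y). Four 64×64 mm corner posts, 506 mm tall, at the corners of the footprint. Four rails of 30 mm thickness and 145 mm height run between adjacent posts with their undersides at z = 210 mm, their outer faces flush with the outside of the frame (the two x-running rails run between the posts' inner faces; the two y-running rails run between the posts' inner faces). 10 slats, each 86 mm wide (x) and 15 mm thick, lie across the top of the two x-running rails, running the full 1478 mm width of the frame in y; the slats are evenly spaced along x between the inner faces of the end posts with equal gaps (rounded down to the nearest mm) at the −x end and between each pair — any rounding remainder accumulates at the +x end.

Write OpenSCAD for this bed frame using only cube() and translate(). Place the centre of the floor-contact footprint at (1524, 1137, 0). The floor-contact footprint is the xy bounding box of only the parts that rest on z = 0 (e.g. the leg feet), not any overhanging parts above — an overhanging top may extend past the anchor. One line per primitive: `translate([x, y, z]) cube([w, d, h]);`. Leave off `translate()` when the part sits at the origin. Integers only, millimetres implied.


translate([491, 398, 0]) cube([64, 64, 506]);
translate([491, 1812, 0]) cube([64, 64, 506]);
translate([2493, 398, 0]) cube([64, 64, 506]);
translate([2493, 1812, 0]) cube([64, 64, 506]);
translate([555, 398, 210]) cube([1938, 30, 145]);
translate([555, 1846, 210]) cube([1938, 30, 145]);
translate([491, 462, 210]) cube([30, 1350, 145]);
translate([2527, 462, 210]) cube([30, 1350, 145]);
translate([653, 398, 355]) cube([86, 1478, 15]);
translate([837, 398, 355]) cube([86, 1478, 15]);
translate([1021, 398, 355]) cube([86, 1478, 15]);
translate([1205, 398, 355]) cube([86, 1478, 15]);
translate([1389, 398, 355]) cube([86, 1478, 15]);
translate([1573, 398, 355]) cube([86, 1478, 15]);
translate([1757, 398, 355]) cube([86, 1478, 15]);
translate([1941, 398, 355]) cube([86, 1478, 15]);
translate([2125, 398, 355]) cube([86, 1478, 15]);
translate([2309, 398, 355]) cube([86, 1478, 15]);


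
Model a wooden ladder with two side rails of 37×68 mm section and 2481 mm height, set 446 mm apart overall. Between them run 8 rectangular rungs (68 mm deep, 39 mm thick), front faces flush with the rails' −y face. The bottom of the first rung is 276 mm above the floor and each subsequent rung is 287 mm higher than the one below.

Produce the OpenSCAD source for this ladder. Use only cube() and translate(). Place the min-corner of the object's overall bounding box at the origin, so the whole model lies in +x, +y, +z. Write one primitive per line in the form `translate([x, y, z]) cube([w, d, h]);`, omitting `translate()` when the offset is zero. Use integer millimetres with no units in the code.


// rung span = 446 - 2*37 = 372
// rung[k] z = 276 + k*287
cube([37, 68, 2481]);
translate([409, 0, 0]) cube([37, 68, 2481]);
translate([37, 0, 276]) cube([372, 68, 39]);
translate([37, 0, 563]) cube([372, 68, 39]);
translate([37, 0, 850]) cube([372, 68, 39]);
translate([37, 0, 1137]) cube([372, 68, 39]);
translate([37, 0, 1424]) cube([372, 68, 39]);
translate([37, 0, 1711]) cube([372, 68, 39]);
translate([37, 0, 1998]) cube([372, 68, 39]);
translate([37, 0, 2285]) cube([372, 68, 39]);


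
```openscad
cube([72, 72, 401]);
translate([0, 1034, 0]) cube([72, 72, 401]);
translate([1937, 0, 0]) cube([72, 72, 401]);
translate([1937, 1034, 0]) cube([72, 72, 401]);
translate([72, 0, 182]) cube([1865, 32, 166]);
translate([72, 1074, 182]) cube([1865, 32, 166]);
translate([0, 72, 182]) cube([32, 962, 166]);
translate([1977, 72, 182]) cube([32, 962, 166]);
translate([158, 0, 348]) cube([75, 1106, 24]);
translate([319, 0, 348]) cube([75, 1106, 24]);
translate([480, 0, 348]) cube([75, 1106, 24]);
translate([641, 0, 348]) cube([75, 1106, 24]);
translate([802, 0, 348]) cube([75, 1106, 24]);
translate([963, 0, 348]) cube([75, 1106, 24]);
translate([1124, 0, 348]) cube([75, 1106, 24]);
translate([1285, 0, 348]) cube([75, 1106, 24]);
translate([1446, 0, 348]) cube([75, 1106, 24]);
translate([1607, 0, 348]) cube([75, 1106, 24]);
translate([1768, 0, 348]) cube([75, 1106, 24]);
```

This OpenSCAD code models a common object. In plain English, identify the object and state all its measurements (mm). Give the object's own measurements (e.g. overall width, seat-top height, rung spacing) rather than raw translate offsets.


A bed frame 2009 mm long (x) by 1106 mm wide (y). Four 72×72 mm corner posts, 401 mm tall, at the corners of the footprint. Four rails of 32 mm thickness and 166 mm height run between adjacent posts with their undersides at z = 182 mm, their outer faces flush with the outside of the frame (the two x-running rails run between the posts' inner faces; the two y-running rails run between the posts' inner faces). 11 slats, each 75 mm wide (x) and 24 mm thick, lie across the top of the two x-running rails, running the full 1106 mm width of the frame in y; along x they sit between the end posts with a 86 mm gap after the −x posts and between neighbouring slats, leaving 94 mm before the +x posts.


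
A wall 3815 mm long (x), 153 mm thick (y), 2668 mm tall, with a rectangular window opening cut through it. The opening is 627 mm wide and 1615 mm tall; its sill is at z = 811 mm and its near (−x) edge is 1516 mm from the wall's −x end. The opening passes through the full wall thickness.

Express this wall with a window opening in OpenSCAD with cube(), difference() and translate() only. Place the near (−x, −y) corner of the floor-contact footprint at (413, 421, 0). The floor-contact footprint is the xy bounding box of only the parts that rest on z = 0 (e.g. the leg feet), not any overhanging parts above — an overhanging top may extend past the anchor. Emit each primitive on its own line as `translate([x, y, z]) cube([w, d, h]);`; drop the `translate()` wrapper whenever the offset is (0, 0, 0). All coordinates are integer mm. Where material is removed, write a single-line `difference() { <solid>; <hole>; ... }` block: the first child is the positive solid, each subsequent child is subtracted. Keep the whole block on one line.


difference() { translate([413, 421, 0]) cube([3815, 153, 2668]); translate([1929, 421, 811]) cube([627, 153, 1615]); }


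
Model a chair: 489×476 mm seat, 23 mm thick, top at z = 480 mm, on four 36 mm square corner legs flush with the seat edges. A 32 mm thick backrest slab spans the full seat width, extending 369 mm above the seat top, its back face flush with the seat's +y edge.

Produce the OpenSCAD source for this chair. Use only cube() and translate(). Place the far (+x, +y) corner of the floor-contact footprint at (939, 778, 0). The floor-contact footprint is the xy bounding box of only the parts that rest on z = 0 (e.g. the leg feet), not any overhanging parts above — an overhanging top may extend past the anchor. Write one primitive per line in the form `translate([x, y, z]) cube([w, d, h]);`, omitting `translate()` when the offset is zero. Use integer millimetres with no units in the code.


translate([450, 302, 457]) cube([489, 476, 23]);
translate([450, 302, 0]) cube([36, 36, 457]);
translate([903, 302, 0]) cube([36, 36, 457]);
translate([450, 742, 0]) cube([36, 36, 457]);
translate([903, 742, 0]) cube([36, 36, 457]);
translate([450, 746, 480]) cube([489, 32, 369]);


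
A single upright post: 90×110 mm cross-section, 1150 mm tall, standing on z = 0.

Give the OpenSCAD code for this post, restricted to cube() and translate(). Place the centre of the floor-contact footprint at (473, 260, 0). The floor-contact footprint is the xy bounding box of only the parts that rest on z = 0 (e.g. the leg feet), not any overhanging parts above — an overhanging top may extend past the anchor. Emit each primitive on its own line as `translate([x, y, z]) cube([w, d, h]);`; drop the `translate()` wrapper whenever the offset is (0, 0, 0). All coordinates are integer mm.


translate([428, 205, 0]) cube([90, 110, 1150]);


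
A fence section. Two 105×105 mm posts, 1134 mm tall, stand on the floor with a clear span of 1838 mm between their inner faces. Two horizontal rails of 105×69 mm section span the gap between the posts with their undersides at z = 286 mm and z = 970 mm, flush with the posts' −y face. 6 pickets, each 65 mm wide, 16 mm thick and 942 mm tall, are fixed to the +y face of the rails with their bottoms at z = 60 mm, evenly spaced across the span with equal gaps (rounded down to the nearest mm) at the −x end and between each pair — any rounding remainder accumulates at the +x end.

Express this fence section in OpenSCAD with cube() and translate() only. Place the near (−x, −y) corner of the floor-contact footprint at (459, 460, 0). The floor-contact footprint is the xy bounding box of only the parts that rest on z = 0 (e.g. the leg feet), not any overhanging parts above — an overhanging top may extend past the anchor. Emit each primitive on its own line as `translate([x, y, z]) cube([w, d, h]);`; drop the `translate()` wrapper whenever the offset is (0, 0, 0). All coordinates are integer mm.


translate([459, 460, 0]) cube([105, 105, 1134]);
translate([2402, 460, 0]) cube([105, 105, 1134]);
translate([564, 460, 286]) cube([1838, 105, 69]);
translate([564, 460, 970]) cube([1838, 105, 69]);
translate([770, 565, 60]) cube([65, 16, 942]);
translate([1041, 565, 60]) cube([65, 16, 942]);
translate([1312, 565, 60]) cube([65, 16, 942]);
translate([1583, 565, 60]) cube([65, 16, 942]);
translate([1854, 565, 60]) cube([65, 16, 942]);
translate([2125, 565, 60]) cube([65, 16, 942]);


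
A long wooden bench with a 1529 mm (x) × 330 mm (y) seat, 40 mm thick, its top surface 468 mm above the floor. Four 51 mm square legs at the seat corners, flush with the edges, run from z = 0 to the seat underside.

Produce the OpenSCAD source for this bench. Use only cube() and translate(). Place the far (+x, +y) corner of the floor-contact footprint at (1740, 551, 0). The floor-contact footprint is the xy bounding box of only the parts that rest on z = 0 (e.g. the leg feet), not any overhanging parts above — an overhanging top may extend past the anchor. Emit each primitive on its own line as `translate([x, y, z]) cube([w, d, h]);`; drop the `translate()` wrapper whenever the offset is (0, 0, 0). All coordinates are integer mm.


translate([211, 221, 428]) cube([1529, 330, 40]);
translate([211, 221, 0]) cube([51, 51, 428]);
translate([211, 500, 0]) cube([51, 51, 428]);
translate([1689, 221, 0]) cube([51, 51, 428]);
translate([1689, 500, 0]) cube([51, 51, 428]);


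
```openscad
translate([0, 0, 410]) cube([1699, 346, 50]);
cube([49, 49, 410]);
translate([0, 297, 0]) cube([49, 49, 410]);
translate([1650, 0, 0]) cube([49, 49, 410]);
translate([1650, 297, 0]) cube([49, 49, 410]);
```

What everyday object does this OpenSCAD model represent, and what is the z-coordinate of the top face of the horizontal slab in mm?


A bench. The seat-top height is 460 mm.

A long slab on four corner posts — a bench. The slab sits at z = 410 with thickness 50, so the top is 410 + 50 = 460 mm.


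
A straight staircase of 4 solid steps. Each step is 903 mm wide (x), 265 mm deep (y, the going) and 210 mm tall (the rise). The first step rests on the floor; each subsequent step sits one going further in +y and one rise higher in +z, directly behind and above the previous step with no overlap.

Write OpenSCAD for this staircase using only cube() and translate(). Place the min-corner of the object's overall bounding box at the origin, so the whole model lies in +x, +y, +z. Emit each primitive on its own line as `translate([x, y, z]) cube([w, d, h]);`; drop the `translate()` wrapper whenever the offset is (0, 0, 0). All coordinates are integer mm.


cube([903, 265, 210]);
translate([0, 265, 210]) cube([903, 265, 210]);
translate([0, 530, 420]) cube([903, 265, 210]);
translate([0, 795, 630]) cube([903, 265, 210]);


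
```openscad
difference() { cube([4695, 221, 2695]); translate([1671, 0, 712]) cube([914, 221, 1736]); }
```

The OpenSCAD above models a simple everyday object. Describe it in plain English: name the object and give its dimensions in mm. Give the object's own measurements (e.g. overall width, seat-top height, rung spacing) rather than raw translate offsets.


A wall 4695 mm long (x), 221 mm thick (y), 2695 mm tall, with a rectangular window opening cut through it. The opening is 914 mm wide and 1736 mm tall; its sill is at z = 712 mm and its near (−x) edge is 1671 mm from the wall's −x end. The opening passes through the full wall thickness.


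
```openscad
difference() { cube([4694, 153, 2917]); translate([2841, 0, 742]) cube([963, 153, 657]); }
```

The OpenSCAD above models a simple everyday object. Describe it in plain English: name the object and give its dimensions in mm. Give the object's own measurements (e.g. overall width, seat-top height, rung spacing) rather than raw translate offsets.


A wall 4694 mm long (x), 153 mm thick (y), 2917 mm tall, with a rectangular window opening cut through it. The opening is 963 mm wide and 657 mm tall; its sill is at z = 742 mm and its near (−x) edge is 2841 mm from the wall's −x end. The opening passes through the full wall thickness.


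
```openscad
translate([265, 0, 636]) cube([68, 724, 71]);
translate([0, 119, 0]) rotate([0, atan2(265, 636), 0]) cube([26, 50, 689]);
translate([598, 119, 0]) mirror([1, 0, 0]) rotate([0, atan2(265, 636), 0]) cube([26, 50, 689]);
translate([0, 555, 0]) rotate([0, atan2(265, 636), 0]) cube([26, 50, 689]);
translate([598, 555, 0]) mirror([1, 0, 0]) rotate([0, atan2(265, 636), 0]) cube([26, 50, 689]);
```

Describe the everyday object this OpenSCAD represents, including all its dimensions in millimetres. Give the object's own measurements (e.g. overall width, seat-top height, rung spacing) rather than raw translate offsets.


A sawhorse. A 68×724×71 mm beam (x, y, z) sits on two A-frame leg pairs. Each pair is two raked legs of 26×50 mm section (50 mm along y) splaying symmetrically in x. Each leg rises 636 mm vertically over 265 mm of horizontal reach and is 689 mm long along its own axis. Every leg's outer bottom edge rests on the floor and its outer top edge meets a bottom edge of the beam — the left legs (tilting toward +x) meet the beam's −x bottom edge, the right legs (their mirror images, tilting toward −x) meet its +x bottom edge — so the leg tops tuck under the beam, the beam's underside is 636 mm above the floor, and the feet are 598 mm apart outside-to-outside with the beam centred between them. The two leg pairs are set in 119 mm from either end of the beam.


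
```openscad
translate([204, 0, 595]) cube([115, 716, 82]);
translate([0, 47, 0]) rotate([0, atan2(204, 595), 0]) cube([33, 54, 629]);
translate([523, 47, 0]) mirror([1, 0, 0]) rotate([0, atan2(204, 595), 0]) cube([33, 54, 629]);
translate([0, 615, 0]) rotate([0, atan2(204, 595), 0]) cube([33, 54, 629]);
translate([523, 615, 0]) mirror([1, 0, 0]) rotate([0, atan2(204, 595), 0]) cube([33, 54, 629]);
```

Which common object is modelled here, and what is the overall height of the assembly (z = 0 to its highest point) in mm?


A sawhorse. The overall height is 677 mm.

A beam across two mirrored pairs of raked legs — a sawhorse. The beam's underside is at z = 595 (matching the legs' vertical rise in atan2(204, 595)) and the beam is 82 mm tall, so its top is at 595 + 82 = 677 mm. The raked legs top out at the beam's underside, so that is the highest point.


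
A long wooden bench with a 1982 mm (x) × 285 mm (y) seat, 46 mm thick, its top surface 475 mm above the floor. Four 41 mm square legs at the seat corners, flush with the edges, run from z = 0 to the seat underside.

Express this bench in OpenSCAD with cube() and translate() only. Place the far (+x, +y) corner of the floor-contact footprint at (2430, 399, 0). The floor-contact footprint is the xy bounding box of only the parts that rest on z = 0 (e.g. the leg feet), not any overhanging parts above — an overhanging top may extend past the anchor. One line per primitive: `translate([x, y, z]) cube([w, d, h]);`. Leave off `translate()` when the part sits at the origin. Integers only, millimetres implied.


// leg_h = 475 − 46 = 429
translate([448, 114, 429]) cube([1982, 285, 46]);
translate([448, 114, 0]) cube([41, 41, 429]);
translate([448, 358, 0]) cube([41, 41, 429]);
translate([2389, 114, 0]) cube([41, 41, 429]);
translate([2389, 358, 0]) cube([41, 41, 429]);


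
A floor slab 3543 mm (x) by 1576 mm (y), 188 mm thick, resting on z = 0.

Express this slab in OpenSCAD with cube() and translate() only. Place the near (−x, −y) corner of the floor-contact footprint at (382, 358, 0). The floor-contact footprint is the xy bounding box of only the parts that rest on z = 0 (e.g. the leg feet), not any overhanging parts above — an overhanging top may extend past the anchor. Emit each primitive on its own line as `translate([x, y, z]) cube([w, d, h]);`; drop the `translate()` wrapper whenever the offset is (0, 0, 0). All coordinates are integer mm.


translate([382, 358, 0]) cube([3543, 1576, 188]);


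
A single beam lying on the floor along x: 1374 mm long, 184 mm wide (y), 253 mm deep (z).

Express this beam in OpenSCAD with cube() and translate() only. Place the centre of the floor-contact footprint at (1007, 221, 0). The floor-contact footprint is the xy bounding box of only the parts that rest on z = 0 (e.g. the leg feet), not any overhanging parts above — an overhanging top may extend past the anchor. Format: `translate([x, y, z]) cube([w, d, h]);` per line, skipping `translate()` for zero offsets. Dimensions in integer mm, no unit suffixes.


translate([320, 129, 0]) cube([1374, 184, 253]);


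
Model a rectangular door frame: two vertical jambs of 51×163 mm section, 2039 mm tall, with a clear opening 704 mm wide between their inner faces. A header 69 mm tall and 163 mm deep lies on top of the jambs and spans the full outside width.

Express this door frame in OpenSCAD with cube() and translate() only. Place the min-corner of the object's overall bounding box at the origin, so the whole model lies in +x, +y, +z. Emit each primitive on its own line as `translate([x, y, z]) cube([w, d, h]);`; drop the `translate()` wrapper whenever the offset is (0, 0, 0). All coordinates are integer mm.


cube([51, 163, 2039]);
translate([755, 0, 0]) cube([51, 163, 2039]);
translate([0, 0, 2039]) cube([806, 163, 69]);


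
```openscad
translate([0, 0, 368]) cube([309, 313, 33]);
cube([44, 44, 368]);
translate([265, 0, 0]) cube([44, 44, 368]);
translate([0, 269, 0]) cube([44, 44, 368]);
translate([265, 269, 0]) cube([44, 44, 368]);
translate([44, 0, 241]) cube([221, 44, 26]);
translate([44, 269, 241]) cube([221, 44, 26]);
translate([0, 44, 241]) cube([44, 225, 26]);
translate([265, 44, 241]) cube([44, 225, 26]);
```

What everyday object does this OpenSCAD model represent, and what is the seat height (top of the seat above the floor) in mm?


A stool. The seat height is 401 mm.

A 309×313×33 slab at z = 368 on four corner posts — a stool. The seat top is 368 + 33 = 401 mm.
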